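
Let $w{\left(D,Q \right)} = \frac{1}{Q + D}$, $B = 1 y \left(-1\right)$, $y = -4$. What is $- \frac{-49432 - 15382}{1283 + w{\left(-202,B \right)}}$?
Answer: $\frac{12833172}{254033} \approx 50.518$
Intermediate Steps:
$B = 4$ ($B = 1 \left(-4\right) \left(-1\right) = \left(-4\right) \left(-1\right) = 4$)
$w{\left(D,Q \right)} = \frac{1}{D + Q}$
$- \frac{-49432 - 15382}{1283 + w{\left(-202,B \right)}} = - \frac{-49432 - 15382}{1283 + \frac{1}{-202 + 4}} = - \frac{-64814}{1283 + \frac{1}{-198}} = - \frac{-64814}{1283 - \frac{1}{198}} = - \frac{-64814}{\frac{254033}{198}} = - \frac{\left(-64814\right) 198}{254033} = \left(-1\right) \left(- \frac{12833172}{254033}\right) = \frac{12833172}{254033}$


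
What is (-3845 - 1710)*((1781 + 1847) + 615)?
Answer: -23569865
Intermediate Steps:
(-3845 - 1710)*((1781 + 1847) + 615) = -5555*(3628 + 615) = -5555*4243 = -23569865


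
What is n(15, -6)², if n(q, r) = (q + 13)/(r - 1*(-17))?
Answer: 784/121 ≈ 6.4793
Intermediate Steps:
n(q, r) = (13 + q)/(17 + r) (n(q, r) = (13 + q)/(r + 17) = (13 + q)/(17 + r))
n(15, -6)² = ((13 + 15)/(17 - 6))² = (28/11)² = 784/121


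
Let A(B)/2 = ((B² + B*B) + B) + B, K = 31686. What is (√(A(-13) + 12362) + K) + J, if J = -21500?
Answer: 10186 + √12986 ≈ 10300.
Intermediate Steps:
A(B) = 4*B + 4*B² (A(B) = 2*(((B² + B*B) + B) + B) = 2*(((B² + B²) + B) + B) = 2*((2*B² + B) + B) = 2*((B + 2*B²) + B) = 2*(2*B + 2*B²) = 4*B + 4*B²)
(√(A(-13) + 12362) + K) + J = (√(4*(-13)*(1 - 13) + 12362) + 31686) - 21500 = (√(4*(-13)*(-12) + 12362) + 31686) - 21500 = (√(624 + 12362) + 31686) - 21500 = (√12986 + 31686) - 21500 = (31686 + √12986) - 21500 = 10186 + √12986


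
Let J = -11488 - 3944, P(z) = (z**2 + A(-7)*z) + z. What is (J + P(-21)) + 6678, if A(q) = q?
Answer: -8187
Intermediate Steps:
P(z) = z**2 - 6*z (P(z) = (z**2 - 7*z) + z = z**2 - 6*z)
J = -15432
(J + P(-21)) + 6678 = (-15432 - 21*(-6 - 21)) + 6678 = (-15432 - 21*(-27)) + 6678 = (-15432 + 567) + 6678 = -14865 + 6678 = -8187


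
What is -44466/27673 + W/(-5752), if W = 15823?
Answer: -693638311/159175096 ≈ -4.3577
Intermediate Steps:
-44466/27673 + W/(-5752) = -44466/27673 + 15823/(-5752) = -44466*1/27673 + 15823*(-1/5752) = -44466/27673 - 15823/5752 = -693638311/159175096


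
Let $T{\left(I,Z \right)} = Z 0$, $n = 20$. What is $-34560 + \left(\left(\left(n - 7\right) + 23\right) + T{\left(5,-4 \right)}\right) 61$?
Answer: $-32364$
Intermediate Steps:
$T{\left(I,Z \right)} = 0$
$-34560 + \left(\left(\left(n - 7\right) + 23\right) + T{\left(5,-4 \right)}\right) 61 = -34560 + \left(\left(\left(20 - 7\right) + 23\right) + 0\right) 61 = -34560 + \left(\left(13 + 23\right) + 0\right) 61 = -34560 + \left(36 + 0\right) 61 = -34560 + 36 \cdot 61 = -34560 + 2196 = -32364$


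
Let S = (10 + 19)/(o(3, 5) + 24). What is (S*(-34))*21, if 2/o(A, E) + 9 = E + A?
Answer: -10353/11 ≈ -941.18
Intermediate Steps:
o(A, E) = 2/(-9 + A + E) (o(A, E) = 2/(-9 + (E + A)) = 2/(-9 + (A + E)) = 2/(-9 + A + E))
S = 29/22 (S = (10 + 19)/(2/(-9 + 3 + 5) + 24) = 29/(2/(-1) + 24) = 29/(2*(-1) + 24) = 29/(-2 + 24) = 29/22 ≈ 1.3182)
(S*(-34))*21 = ((29/22)*(-34))*21 = -493/11*21 = -10353/11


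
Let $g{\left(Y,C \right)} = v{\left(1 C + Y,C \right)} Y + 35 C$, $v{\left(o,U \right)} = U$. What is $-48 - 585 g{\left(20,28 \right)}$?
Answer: $-900948$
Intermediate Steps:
$g{\left(Y,C \right)} = 35 C + C Y$ ($g{\left(Y,C \right)} = C Y + 35 C = 35 C + C Y$)
$-48 - 585 g{\left(20,28 \right)} = -48 - 585 \cdot 28 \left(35 + 20\right) = -48 - 585 \cdot 28 \cdot 55 = -48 - 900900 = -900948$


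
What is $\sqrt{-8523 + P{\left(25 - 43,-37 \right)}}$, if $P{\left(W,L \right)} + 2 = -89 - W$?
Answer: $2 i \sqrt{2149} \approx 92.715 i$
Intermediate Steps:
$P{\left(W,L \right)} = -91 - W$ ($P{\left(W,L \right)} = -2 - \left(89 + W\right) = -91 - W$)
$\sqrt{-8523 + P{\left(25 - 43,-37 \right)}} = \sqrt{-8523 - \left(116 - 43\right)} = \sqrt{-8523 - 73} = \sqrt{-8596} = 2 i \sqrt{2149}$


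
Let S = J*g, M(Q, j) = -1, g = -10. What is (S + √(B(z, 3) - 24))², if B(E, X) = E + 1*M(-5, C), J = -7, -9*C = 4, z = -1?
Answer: (70 + I*√26)² ≈ 4874.0 + 713.86*I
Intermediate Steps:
C = -4/9 (C = -⅑*4 = -4/9 ≈ -0.44444)
B(E, X) = -1 + E (B(E, X) = E + 1*(-1) = E - 1 = -1 + E)
S = 70 (S = -7*(-10) = 70)
(S + √(B(z, 3) - 24))² = (70 + √((-1 - 1) - 24))² = (70 + √(-2 - 24))² = (70 + √(-26))² = (70 + I*√26)²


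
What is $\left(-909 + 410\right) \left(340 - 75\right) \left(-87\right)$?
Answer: $11504445$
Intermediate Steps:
$\left(-909 + 410\right) \left(340 - 75\right) \left(-87\right) = - 499 \left(340 + \left(-734 + 659\right)\right) \left(-87\right) = - 499 \left(340 - 75\right) \left(-87\right) = \left(-499\right) 265 \left(-87\right) = \left(-132235\right) \left(-87\right) = 11504445$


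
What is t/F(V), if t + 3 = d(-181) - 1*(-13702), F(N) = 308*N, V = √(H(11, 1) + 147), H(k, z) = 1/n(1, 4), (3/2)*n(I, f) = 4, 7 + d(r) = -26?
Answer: 6833*√262/30261 ≈ 3.6549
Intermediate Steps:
d(r) = -33 (d(r) = -7 - 26 = -33)
n(I, f) = 8/3 (n(I, f) = (⅔)*4 = 8/3)
H(k, z) = 3/8 (H(k, z) = 1/(8/3) = 3/8)
V = 3*√262/4 (V = √(3/8 + 147) = √(1179/8) = 3*√262/4 ≈ 12.140)
t = 13666 (t = -3 + (-33 - 1*(-13702)) = -3 + (-33 + 13702) = -3 + 13669 = 13666)
t/F(V) = 13666/((308*(3*√262/4))) = 13666/((231*√262)) = 13666*(√262/60522) = 6833*√262/30261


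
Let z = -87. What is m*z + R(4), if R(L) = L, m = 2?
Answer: -170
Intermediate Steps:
m*z + R(4) = 2*(-87) + 4 = -174 + 4 = -170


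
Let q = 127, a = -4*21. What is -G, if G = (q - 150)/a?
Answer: -23/84 ≈ -0.27381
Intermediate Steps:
a = -84
G = 23/84 (G = (127 - 150)/(-84) = -23*(-1/84) = 23/84 ≈ 0.27381)
-G = -1*23/84 = -23/84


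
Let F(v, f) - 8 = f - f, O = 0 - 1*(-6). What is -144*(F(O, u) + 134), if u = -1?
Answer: -20448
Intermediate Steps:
O = 6 (O = 0 + 6 = 6)
F(v, f) = 8 (F(v, f) = 8 + (f - f) = 8 + 0 = 8)
-144*(F(O, u) + 134) = -144*(8 + 134) = -144*142 = -20448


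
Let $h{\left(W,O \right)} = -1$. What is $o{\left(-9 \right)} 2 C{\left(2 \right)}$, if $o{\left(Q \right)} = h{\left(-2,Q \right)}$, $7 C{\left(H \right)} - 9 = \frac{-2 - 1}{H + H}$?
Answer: $- \frac{33}{14} \approx -2.3571$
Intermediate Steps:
$C{\left(H \right)} = \frac{9}{7} - \frac{3}{14 H}$ ($C{\left(H \right)} = \frac{9}{7} + \frac{\left(-2 - 1\right) \frac{1}{H + H}}{7} = \frac{9}{7} + \frac{\left(-3\right) \frac{1}{2 H}}{7} = \frac{9}{7} + \frac{\left(- \frac{3}{2}\right) \frac{1}{H}}{7} = \frac{9}{7} - \frac{3}{14 H}$)
$o{\left(Q \right)} = -1$
$o{\left(-9 \right)} 2 C{\left(2 \right)} = - 2 \frac{3 \left(-1 + 6 \cdot 2\right)}{14 \cdot 2} = - 2 \cdot \frac{3}{14} \cdot \frac{1}{2} \left(-1 + 12\right) = - 2 \cdot \frac{3}{14} \cdot \frac{1}{2} \cdot 11 = - \frac{2 \cdot 33}{28} = \left(-1\right) \frac{33}{14} = - \frac{33}{14}$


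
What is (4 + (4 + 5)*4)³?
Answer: 64000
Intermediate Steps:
(4 + (4 + 5)*4)³ = (4 + 9*4)³ = (4 + 36)³ = 40³ = 64000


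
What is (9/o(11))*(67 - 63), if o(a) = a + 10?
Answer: 12/7 ≈ 1.7143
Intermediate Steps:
o(a) = 10 + a
(9/o(11))*(67 - 63) = (9/(10 + 11))*(67 - 63) = (9/21)*4 = (9*(1/21))*4 = (3/7)*4 = 12/7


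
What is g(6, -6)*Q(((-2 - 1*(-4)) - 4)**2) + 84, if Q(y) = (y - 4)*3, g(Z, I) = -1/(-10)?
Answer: 84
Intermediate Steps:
g(Z, I) = 1/10 (g(Z, I) = -1*(-1/10) = 1/10)
Q(y) = -12 + 3*y (Q(y) = (-4 + y)*3 = -12 + 3*y)
g(6, -6)*Q(((-2 - 1*(-4)) - 4)**2) + 84 = (-12 + 3*((-2 - 1*(-4)) - 4)**2)/10 + 84 = (-12 + 3*((-2 + 4) - 4)**2)/10 + 84 = (-12 + 3*(2 - 4)**2)/10 + 84 = (-12 + 3*(-2)**2)/10 + 84 = (-12 + 3*4)/10 + 84 = (-12 + 12)/10 + 84 = (1/10)*0 + 84 = 0 + 84 = 84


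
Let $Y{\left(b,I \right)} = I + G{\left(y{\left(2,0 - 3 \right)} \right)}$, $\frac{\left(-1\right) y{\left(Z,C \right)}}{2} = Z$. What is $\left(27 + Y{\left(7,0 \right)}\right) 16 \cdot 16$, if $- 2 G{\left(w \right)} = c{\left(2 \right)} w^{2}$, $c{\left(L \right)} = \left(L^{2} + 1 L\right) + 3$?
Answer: $-11520$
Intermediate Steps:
$y{\left(Z,C \right)} = - 2 Z$
$c{\left(L \right)} = 3 + L + L^{2}$ ($c{\left(L \right)} = \left(L^{2} + L\right) + 3 = \left(L + L^{2}\right) + 3 = 3 + L + L^{2}$)
$G{\left(w \right)} = - \frac{9 w^{2}}{2}$ ($G{\left(w \right)} = - \frac{\left(3 + 2 + 2^{2}\right) w^{2}}{2} = - \frac{\left(3 + 2 + 4\right) w^{2}}{2} = - \frac{9 w^{2}}{2}$)
$Y{\left(b,I \right)} = -72 + I$ ($Y{\left(b,I \right)} = I - \frac{9 \left(\left(-2\right) 2\right)^{2}}{2} = I - \frac{9 \left(-4\right)^{2}}{2} = I - 72 = -72 + I$)
$\left(27 + Y{\left(7,0 \right)}\right) 16 \cdot 16 = \left(27 + \left(-72 + 0\right)\right) 16 \cdot 16 = \left(27 - 72\right) 16 \cdot 16 = \left(-45\right) 16 \cdot 16 = \left(-720\right) 16 = -11520$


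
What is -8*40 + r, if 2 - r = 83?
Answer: -401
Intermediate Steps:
r = -81 (r = 2 - 1*83 = 2 - 83 = -81)
-8*40 + r = -8*40 - 81 = -320 - 81 = -401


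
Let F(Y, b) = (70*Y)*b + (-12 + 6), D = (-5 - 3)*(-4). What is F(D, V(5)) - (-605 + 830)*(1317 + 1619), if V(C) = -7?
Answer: -676286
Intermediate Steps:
D = 32 (D = -8*(-4) = 32)
F(Y, b) = -6 + 70*Y*b (F(Y, b) = 70*Y*b - 6 = -6 + 70*Y*b)
F(D, V(5)) - (-605 + 830)*(1317 + 1619) = (-6 + 70*32*(-7)) - (-605 + 830)*(1317 + 1619) = (-6 - 15680) - 225*2936 = -15686 - 1*660600 = -15686 - 660600 = -676286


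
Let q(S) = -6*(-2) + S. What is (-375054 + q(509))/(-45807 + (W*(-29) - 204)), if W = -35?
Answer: 374533/44996 ≈ 8.3237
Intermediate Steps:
q(S) = 12 + S
(-375054 + q(509))/(-45807 + (W*(-29) - 204)) = (-375054 + (12 + 509))/(-45807 + (-35*(-29) - 204)) = (-375054 + 521)/(-45807 + (1015 - 204)) = -374533/(-45807 + 811) = -374533/(-44996) = -374533*(-1/44996) = 374533/44996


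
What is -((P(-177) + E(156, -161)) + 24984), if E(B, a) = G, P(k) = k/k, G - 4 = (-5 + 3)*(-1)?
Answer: -24991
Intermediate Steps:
G = 6 (G = 4 + (-5 + 3)*(-1) = 4 - 2*(-1) = 4 + 2 = 6)
P(k) = 1
E(B, a) = 6
-((P(-177) + E(156, -161)) + 24984) = -((1 + 6) + 24984) = -(7 + 24984) = -1*24991 = -24991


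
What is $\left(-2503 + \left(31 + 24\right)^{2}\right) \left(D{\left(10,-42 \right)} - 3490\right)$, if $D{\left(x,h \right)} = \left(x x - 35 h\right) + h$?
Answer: $-1024164$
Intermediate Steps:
$D{\left(x,h \right)} = x^{2} - 34 h$ ($D{\left(x,h \right)} = \left(x^{2} - 35 h\right) + h = x^{2} - 34 h$)
$\left(-2503 + \left(31 + 24\right)^{2}\right) \left(D{\left(10,-42 \right)} - 3490\right) = \left(-2503 + \left(31 + 24\right)^{2}\right) \left(\left(10^{2} - -1428\right) - 3490\right) = \left(-2503 + 55^{2}\right) \left(\left(100 + 1428\right) - 3490\right) = \left(-2503 + 3025\right) \left(1528 - 3490\right) = 522 \left(-1962\right) = -1024164$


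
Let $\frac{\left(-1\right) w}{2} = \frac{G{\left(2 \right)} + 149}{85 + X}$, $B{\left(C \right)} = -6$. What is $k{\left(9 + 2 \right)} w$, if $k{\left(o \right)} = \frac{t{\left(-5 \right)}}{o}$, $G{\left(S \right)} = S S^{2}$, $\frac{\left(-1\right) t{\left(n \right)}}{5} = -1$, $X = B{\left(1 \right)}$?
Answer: $- \frac{1570}{869} \approx -1.8067$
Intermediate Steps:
$X = -6$
$t{\left(n \right)} = 5$ ($t{\left(n \right)} = \left(-5\right) \left(-1\right) = 5$)
$G{\left(S \right)} = S^{3}$
$w = - \frac{314}{79}$ ($w = - 2 \frac{2^{3} + 149}{85 - 6} = - 2 \frac{8 + 149}{79} = - 2 \cdot 157 \cdot \frac{1}{79} = \left(-2\right) \frac{157}{79} = - \frac{314}{79} \approx -3.9747$)
$k{\left(o \right)} = \frac{5}{o}$
$k{\left(9 + 2 \right)} w = \frac{5}{9 + 2} \left(- \frac{314}{79}\right) = \frac{5}{11} \left(- \frac{314}{79}\right) = - \frac{1570}{869}$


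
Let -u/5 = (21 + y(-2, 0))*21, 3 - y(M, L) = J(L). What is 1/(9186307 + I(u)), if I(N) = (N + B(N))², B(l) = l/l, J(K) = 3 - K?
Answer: 1/14043923 ≈ 7.1205e-8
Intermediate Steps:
y(M, L) = L (y(M, L) = 3 - (3 - L) = 3 + (-3 + L) = L)
B(l) = 1
u = -2205 (u = -5*(21 + 0)*21 = -105*21 = -5*441 = -2205)
I(N) = (1 + N)² (I(N) = (N + 1)² = (1 + N)²)
1/(9186307 + I(u)) = 1/(9186307 + (1 - 2205)²) = 1/(9186307 + (-2204)²) = 1/(9186307 + 4857616) = 1/14043923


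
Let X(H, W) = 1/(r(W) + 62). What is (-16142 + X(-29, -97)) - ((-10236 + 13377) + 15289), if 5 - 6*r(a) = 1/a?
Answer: -210716243/6095 ≈ -34572.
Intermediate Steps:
r(a) = 5/6 - 1/(6*a)
X(H, W) = 1/(62 + (-1 + 5*W)/(6*W)) (X(H, W) = 1/((-1 + 5*W)/(6*W) + 62) = 1/(62 + (-1 + 5*W)/(6*W)))
(-16142 + X(-29, -97)) - ((-10236 + 13377) + 15289) = (-16142 + 6*(-97)/(-1 + 377*(-97))) - ((-10236 + 13377) + 15289) = (-16142 + 6*(-97)/(-1 - 36569)) - (3141 + 15289) = (-16142 + 6*(-97)/(-36570)) - 1*18430 = (-16142 + 6*(-97)*(-1/36570)) - 18430 = (-16142 + 97/6095) - 18430 = -98385393/6095 - 18430 = -210716243/6095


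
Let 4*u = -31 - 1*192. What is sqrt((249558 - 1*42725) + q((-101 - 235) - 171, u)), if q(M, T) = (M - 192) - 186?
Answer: 2*sqrt(51487) ≈ 453.81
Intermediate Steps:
u = -223/4 (u = (-31 - 1*192)/4 = (-31 - 192)/4 = (1/4)*(-223) = -223/4 ≈ -55.750)
q(M, T) = -378 + M (q(M, T) = (-192 + M) - 186 = -378 + M)
sqrt((249558 - 1*42725) + q((-101 - 235) - 171, u)) = sqrt((249558 - 1*42725) + (-378 + ((-101 - 235) - 171))) = sqrt((249558 - 42725) + (-378 + (-336 - 171))) = sqrt(206833 + (-378 - 507)) = sqrt(206833 - 885) = sqrt(205948) = 2*sqrt(51487)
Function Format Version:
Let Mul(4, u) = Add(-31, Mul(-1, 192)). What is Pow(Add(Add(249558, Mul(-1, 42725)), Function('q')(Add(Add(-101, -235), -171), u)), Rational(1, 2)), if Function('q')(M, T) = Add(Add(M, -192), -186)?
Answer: Mul(2, Pow(51487, Rational(1, 2))) ≈ 453.81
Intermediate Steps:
u = Rational(-223, 4) (u = Mul(Rational(1, 4), Add(-31, Mul(-1, 192))) = Mul(Rational(1, 4), Add(-31, -192)) = Mul(Rational(1, 4), -223) = Rational(-223, 4) ≈ -55.750)
Function('q')(M, T) = Add(-378, M) (Function('q')(M, T) = Add(Add(-192, M), -186) = Add(-378, M))
Pow(Add(Add(249558, Mul(-1, 42725)), Function('q')(Add(Add(-101, -235), -171), u)), Rational(1, 2)) = Pow(Add(Add(249558, Mul(-1, 42725)), Add(-378, Add(Add(-101, -235), -171))), Rational(1, 2)) = Pow(Add(Add(249558, -42725), Add(-378, Add(-336, -171))), Rational(1, 2)) = Pow(Add(206833, Add(-378, -507)), Rational(1, 2)) = Pow(Add(206833, -885), Rational(1, 2)) = Pow(205948, Rational(1, 2)) = Mul(2, Pow(51487, Rational(1, 2)))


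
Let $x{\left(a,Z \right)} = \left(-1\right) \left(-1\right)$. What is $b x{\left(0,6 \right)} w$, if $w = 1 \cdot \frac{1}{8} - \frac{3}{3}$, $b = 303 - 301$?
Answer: $- \frac{7}{4} \approx -1.75$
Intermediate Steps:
$b = 2$ ($b = 303 - 301 = 2$)
$x{\left(a,Z \right)} = 1$
$w = - \frac{7}{8}$ ($w = 1 \cdot \frac{1}{8} - 1 = \frac{1}{8} - 1 = - \frac{7}{8} \approx -0.875$)
$b x{\left(0,6 \right)} w = 2 \cdot 1 \left(- \frac{7}{8}\right) = 2 \left(- \frac{7}{8}\right) = - \frac{7}{4}$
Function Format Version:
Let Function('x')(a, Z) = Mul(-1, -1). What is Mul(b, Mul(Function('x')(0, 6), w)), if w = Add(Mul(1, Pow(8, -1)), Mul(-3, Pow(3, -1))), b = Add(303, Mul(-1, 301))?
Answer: Rational(-7, 4) ≈ -1.7500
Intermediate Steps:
b = 2 (b = Add(303, -301) = 2)
Function('x')(a, Z) = 1
w = Rational(-7, 8) (w = Add(Mul(1, Rational(1, 8)), Mul(-3, Rational(1, 3))) = Add(Rational(1, 8), -1) = Rational(-7, 8) ≈ -0.87500)
Mul(b, Mul(Function('x')(0, 6), w)) = Mul(2, Mul(1, Rational(-7, 8))) = Mul(2, Rational(-7, 8)) = Rational(-7, 4)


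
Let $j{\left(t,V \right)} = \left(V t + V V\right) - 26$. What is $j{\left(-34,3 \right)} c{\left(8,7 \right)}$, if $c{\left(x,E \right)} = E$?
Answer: $-833$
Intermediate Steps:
$j{\left(t,V \right)} = -26 + V^{2} + V t$ ($j{\left(t,V \right)} = \left(V t + V^{2}\right) - 26 = \left(V^{2} + V t\right) - 26 = -26 + V^{2} + V t$)
$j{\left(-34,3 \right)} c{\left(8,7 \right)} = \left(-26 + 3^{2} + 3 \left(-34\right)\right) 7 = \left(-26 + 9 - 102\right) 7 = \left(-119\right) 7 = -833$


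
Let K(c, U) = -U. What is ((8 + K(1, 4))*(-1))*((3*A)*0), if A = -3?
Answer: 0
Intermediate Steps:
((8 + K(1, 4))*(-1))*((3*A)*0) = ((8 - 1*4)*(-1))*((3*(-3))*0) = ((8 - 4)*(-1))*(-9*0) = (4*(-1))*0 = -4*0 = 0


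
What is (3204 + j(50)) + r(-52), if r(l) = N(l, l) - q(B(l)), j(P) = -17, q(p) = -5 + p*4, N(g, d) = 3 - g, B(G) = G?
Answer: 3455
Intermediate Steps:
q(p) = -5 + 4*p
r(l) = 8 - 5*l (r(l) = (3 - l) - (-5 + 4*l) = (3 - l) + (5 - 4*l) = 8 - 5*l)
(3204 + j(50)) + r(-52) = (3204 - 17) + (8 - 5*(-52)) = 3187 + (8 + 260) = 3187 + 268 = 3455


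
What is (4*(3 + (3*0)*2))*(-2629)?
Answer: -31548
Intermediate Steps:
(4*(3 + (3*0)*2))*(-2629) = (4*(3 + 0*2))*(-2629) = (4*(3 + 0))*(-2629) = (4*3)*(-2629) = 12*(-2629) = -31548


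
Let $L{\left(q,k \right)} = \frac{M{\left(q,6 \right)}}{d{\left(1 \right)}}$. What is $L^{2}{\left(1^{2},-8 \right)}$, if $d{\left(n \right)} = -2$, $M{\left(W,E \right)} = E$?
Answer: $9$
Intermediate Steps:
$L{\left(q,k \right)} = -3$ ($L{\left(q,k \right)} = \frac{6}{-2} = 6 \left(- \frac{1}{2}\right) = -3$)
$L^{2}{\left(1^{2},-8 \right)} = \left(-3\right)^{2} = 9$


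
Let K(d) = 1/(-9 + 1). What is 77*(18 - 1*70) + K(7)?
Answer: -32033/8 ≈ -4004.1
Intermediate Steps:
K(d) = -1/8 (K(d) = 1/(-8) = -1/8)
77*(18 - 1*70) + K(7) = 77*(18 - 1*70) - 1/8 = 77*(18 - 70) - 1/8 = 77*(-52) - 1/8 = -4004 - 1/8 = -32033/8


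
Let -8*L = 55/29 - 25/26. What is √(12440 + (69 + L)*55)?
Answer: √36904810865/1508 ≈ 127.39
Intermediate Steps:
L = -705/6032 (L = -(55/29 - 25/26)/8 = -⅛*705/754 = -705/6032 ≈ -0.11688)
√(12440 + (69 + L)*55) = √(12440 + (69 - 705/6032)*55) = √(12440 + (415503/6032)*55) = √(12440 + 22852665/6032) = √(97890745/6032) = √36904810865/1508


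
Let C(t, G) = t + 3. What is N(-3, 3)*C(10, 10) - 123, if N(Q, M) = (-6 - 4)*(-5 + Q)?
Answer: 917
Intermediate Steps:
N(Q, M) = 50 - 10*Q (N(Q, M) = -10*(-5 + Q) = 50 - 10*Q)
C(t, G) = 3 + t
N(-3, 3)*C(10, 10) - 123 = (50 - 10*(-3))*(3 + 10) - 123 = (50 + 30)*13 - 123 = 80*13 - 123 = 1040 - 123 = 917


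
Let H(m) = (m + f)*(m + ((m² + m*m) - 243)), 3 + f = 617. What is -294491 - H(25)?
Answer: -953939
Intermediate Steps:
f = 614 (f = -3 + 617 = 614)
H(m) = (614 + m)*(-243 + m + 2*m²) (H(m) = (m + 614)*(m + ((m² + m*m) - 243)) = (614 + m)*(m + ((m² + m²) - 243)) = (614 + m)*(m + (2*m² - 243)) = (614 + m)*(m + (-243 + 2*m²)) = (614 + m)*(-243 + m + 2*m²))
-294491 - H(25) = -294491 - (-149202 + 2*25³ + 371*25 + 1229*25²) = -294491 - (-149202 + 2*15625 + 9275 + 1229*625) = -294491 - (-149202 + 31250 + 9275 + 768125) = -294491 - 1*659448 = -294491 - 659448 = -953939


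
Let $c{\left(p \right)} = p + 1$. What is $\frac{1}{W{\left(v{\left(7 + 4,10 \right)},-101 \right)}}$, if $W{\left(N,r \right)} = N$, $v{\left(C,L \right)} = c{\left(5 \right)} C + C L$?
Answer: $\frac{1}{176} \approx 0.0056818$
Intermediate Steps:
$c{\left(p \right)} = 1 + p$
$v{\left(C,L \right)} = 6 C + C L$ ($v{\left(C,L \right)} = \left(1 + 5\right) C + C L = 6 C + C L$)
$\frac{1}{W{\left(v{\left(7 + 4,10 \right)},-101 \right)}} = \frac{1}{\left(7 + 4\right) \left(6 + 10\right)} = \frac{1}{11 \cdot 16} = \frac{1}{176}$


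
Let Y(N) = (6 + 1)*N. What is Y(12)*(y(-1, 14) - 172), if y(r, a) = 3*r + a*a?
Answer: 1764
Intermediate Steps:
Y(N) = 7*N
y(r, a) = a² + 3*r (y(r, a) = 3*r + a² = a² + 3*r)
Y(12)*(y(-1, 14) - 172) = (7*12)*((14² + 3*(-1)) - 172) = 84*((196 - 3) - 172) = 84*(193 - 172) = 84*21 = 1764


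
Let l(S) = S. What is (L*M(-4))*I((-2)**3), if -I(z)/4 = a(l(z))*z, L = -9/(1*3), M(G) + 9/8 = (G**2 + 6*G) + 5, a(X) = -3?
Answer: -1188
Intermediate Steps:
M(G) = 31/8 + G**2 + 6*G (M(G) = -9/8 + ((G**2 + 6*G) + 5) = -9/8 + (5 + G**2 + 6*G) = 31/8 + G**2 + 6*G)
L = -3 (L = -9/3 = -9*1/3 = -3)
I(z) = 12*z (I(z) = -(-12)*z = 12*z)
(L*M(-4))*I((-2)**3) = (-3*(31/8 + (-4)**2 + 6*(-4)))*(12*(-2)**3) = (-3*(31/8 + 16 - 24))*(12*(-8)) = -3*(-33/8)*(-96) = (99/8)*(-96) = -1188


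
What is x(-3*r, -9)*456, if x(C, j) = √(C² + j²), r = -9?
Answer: 4104*√10 ≈ 12978.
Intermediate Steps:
x(-3*r, -9)*456 = √((-3*(-9))² + (-9)²)*456 = √(27² + 81)*456 = √(729 + 81)*456 = √810*456 = (9*√10)*456 = 4104*√10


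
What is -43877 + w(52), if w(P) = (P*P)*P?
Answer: 96731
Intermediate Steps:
w(P) = P³ (w(P) = P²*P = P³)
-43877 + w(52) = -43877 + 52³ = -43877 + 140608 = 96731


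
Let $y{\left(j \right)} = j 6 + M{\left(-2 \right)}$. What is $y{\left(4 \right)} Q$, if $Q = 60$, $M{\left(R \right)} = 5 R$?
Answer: $840$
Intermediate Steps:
$y{\left(j \right)} = -10 + 6 j$ ($y{\left(j \right)} = j 6 + 5 \left(-2\right) = 6 j - 10 = -10 + 6 j$)
$y{\left(4 \right)} Q = \left(-10 + 6 \cdot 4\right) 60 = \left(-10 + 24\right) 60 = 14 \cdot 60 = 840$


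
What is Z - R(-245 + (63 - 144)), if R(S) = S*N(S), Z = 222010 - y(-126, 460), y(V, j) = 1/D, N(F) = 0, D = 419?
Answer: 93022189/419 ≈ 2.2201e+5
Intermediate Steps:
y(V, j) = 1/419
Z = 93022189/419 (Z = 222010 - 1*1/419 = 222010 - 1/419 = 93022189/419 ≈ 2.2201e+5)
R(S) = 0 (R(S) = S*0 = 0)
Z - R(-245 + (63 - 144)) = 93022189/419 - 1*0 = 93022189/419 + 0 = 93022189/419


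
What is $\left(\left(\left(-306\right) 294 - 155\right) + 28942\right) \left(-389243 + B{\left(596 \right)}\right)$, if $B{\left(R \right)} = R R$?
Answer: $2081669779$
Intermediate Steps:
$B{\left(R \right)} = R^{2}$
$\left(\left(\left(-306\right) 294 - 155\right) + 28942\right) \left(-389243 + B{\left(596 \right)}\right) = \left(\left(\left(-306\right) 294 - 155\right) + 28942\right) \left(-389243 + 596^{2}\right) = \left(\left(-89964 - 155\right) + 28942\right) \left(-389243 + 355216\right) = \left(-90119 + 28942\right) \left(-34027\right) = \left(-61177\right) \left(-34027\right) = 2081669779$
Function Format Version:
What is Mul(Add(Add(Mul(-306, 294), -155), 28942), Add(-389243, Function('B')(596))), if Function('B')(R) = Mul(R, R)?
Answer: 2081669779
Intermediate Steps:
Function('B')(R) = Pow(R, 2)
Mul(Add(Add(Mul(-306, 294), -155), 28942), Add(-389243, Function('B')(596))) = Mul(Add(Add(Mul(-306, 294), -155), 28942), Add(-389243, Pow(596, 2))) = Mul(Add(Add(-89964, -155), 28942), Add(-389243, 355216)) = Mul(Add(-90119, 28942), -34027) = Mul(-61177, -34027) = 2081669779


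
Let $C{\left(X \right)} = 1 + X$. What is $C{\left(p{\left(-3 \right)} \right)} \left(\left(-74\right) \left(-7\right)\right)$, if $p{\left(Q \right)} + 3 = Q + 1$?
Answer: $-2072$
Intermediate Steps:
$p{\left(Q \right)} = -2 + Q$ ($p{\left(Q \right)} = -3 + \left(Q + 1\right) = -3 + \left(1 + Q\right) = -2 + Q$)
$C{\left(p{\left(-3 \right)} \right)} \left(\left(-74\right) \left(-7\right)\right) = \left(1 - 5\right) \left(\left(-74\right) \left(-7\right)\right) = \left(1 - 5\right) 518 = \left(-4\right) 518 = -2072$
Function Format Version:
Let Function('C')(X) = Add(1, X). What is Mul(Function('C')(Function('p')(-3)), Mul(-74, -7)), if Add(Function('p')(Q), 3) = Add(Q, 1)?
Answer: -2072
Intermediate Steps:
Function('p')(Q) = Add(-2, Q) (Function('p')(Q) = Add(-3, Add(Q, 1)) = Add(-3, Add(1, Q)) = Add(-2, Q))
Mul(Function('C')(Function('p')(-3)), Mul(-74, -7)) = Mul(Add(1, Add(-2, -3)), Mul(-74, -7)) = Mul(Add(1, -5), 518) = Mul(-4, 518) = -2072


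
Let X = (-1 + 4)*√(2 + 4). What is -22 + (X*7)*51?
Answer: -22 + 1071*√6 ≈ 2601.4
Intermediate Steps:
X = 3*√6 ≈ 7.3485
-22 + (X*7)*51 = -22 + ((3*√6)*7)*51 = -22 + (21*√6)*51 = -22 + 1071*√6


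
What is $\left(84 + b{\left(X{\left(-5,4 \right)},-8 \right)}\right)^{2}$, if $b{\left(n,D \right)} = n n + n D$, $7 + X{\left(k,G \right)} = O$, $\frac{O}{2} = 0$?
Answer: $35721$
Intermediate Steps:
$O = 0$ ($O = 2 \cdot 0 = 0$)
$X{\left(k,G \right)} = -7$ ($X{\left(k,G \right)} = -7 + 0 = -7$)
$b{\left(n,D \right)} = n^{2} + D n$
$\left(84 + b{\left(X{\left(-5,4 \right)},-8 \right)}\right)^{2} = \left(84 - 7 \left(-8 - 7\right)\right)^{2} = \left(84 - -105\right)^{2} = \left(84 + 105\right)^{2} = 189^{2} = 35721$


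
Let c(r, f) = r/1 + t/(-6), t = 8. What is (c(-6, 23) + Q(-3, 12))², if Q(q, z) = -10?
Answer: 2704/9 ≈ 300.44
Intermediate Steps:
c(r, f) = -4/3 + r (c(r, f) = r/1 + 8/(-6) = r*1 + 8*(-⅙) = r - 4/3 = -4/3 + r)
(c(-6, 23) + Q(-3, 12))² = ((-4/3 - 6) - 10)² = (-22/3 - 10)² = (-52/3)² = 2704/9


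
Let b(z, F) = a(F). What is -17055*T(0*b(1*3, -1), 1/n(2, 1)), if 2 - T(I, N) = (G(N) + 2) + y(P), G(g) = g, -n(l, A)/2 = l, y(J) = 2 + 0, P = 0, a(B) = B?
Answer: 119385/4 ≈ 29846.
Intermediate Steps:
y(J) = 2
n(l, A) = -2*l
b(z, F) = F
T(I, N) = -2 - N (T(I, N) = 2 - ((N + 2) + 2) = 2 - ((2 + N) + 2) = 2 - (4 + N) = 2 + (-4 - N) = -2 - N)
-17055*T(0*b(1*3, -1), 1/n(2, 1)) = -17055*(-2 - 1/((-2*2))) = -17055*(-2 - 1/(-4)) = -17055*(-2 - 1*(-¼)) = -17055*(-2 + ¼) = -17055*(-7/4) = 119385/4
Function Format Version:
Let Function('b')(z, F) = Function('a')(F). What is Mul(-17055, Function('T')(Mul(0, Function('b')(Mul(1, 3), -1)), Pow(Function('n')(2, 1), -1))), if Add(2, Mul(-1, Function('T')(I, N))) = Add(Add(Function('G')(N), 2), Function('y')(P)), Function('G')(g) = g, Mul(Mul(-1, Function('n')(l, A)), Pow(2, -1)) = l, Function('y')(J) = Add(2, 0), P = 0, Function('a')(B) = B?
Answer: Rational(119385, 4) ≈ 29846.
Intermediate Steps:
Function('y')(J) = 2
Function('n')(l, A) = Mul(-2, l)
Function('b')(z, F) = F
Function('T')(I, N) = Add(-2, Mul(-1, N)) (Function('T')(I, N) = Add(2, Mul(-1, Add(Add(N, 2), 2))) = Add(2, Mul(-1, Add(Add(2, N), 2))) = Add(2, Mul(-1, Add(4, N))) = Add(2, Add(-4, Mul(-1, N))) = Add(-2, Mul(-1, N)))
Mul(-17055, Function('T')(Mul(0, Function('b')(Mul(1, 3), -1)), Pow(Function('n')(2, 1), -1))) = Mul(-17055, Add(-2, Mul(-1, Pow(Mul(-2, 2), -1)))) = Mul(-17055, Add(-2, Mul(-1, Pow(-4, -1)))) = Mul(-17055, Add(-2, Mul(-1, Rational(-1, 4)))) = Mul(-17055, Add(-2, Rational(1, 4))) = Mul(-17055, Rational(-7, 4)) = Rational(119385, 4)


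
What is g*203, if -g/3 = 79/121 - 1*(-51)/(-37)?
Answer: 1978032/4477 ≈ 441.82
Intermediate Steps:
g = 9744/4477 (g = -3*(79/121 - 1*(-51)/(-37)) = -3*(79*(1/121) + 51*(-1/37)) = -3*(79/121 - 51/37) = -3*(-3248/4477) = 9744/4477 ≈ 2.1765)
g*203 = (9744/4477)*203 = 1978032/4477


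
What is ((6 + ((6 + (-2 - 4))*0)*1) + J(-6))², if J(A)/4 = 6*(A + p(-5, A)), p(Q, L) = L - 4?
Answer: 142884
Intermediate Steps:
p(Q, L) = -4 + L
J(A) = -96 + 48*A (J(A) = 4*(6*(A + (-4 + A))) = 4*(6*(-4 + 2*A)) = 4*(-24 + 12*A) = -96 + 48*A)
((6 + ((6 + (-2 - 4))*0)*1) + J(-6))² = ((6 + ((6 + (-2 - 4))*0)*1) + (-96 + 48*(-6)))² = ((6 + ((6 - 6)*0)*1) + (-96 - 288))² = ((6 + (0*0)*1) - 384)² = ((6 + 0*1) - 384)² = ((6 + 0) - 384)² = (6 - 384)² = (-378)² = 142884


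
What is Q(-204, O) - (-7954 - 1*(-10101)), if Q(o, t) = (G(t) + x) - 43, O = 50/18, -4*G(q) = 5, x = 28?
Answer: -8653/4 ≈ -2163.3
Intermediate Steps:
G(q) = -5/4 (G(q) = -¼*5 = -5/4)
O = 25/9 (O = 50*(1/18) = 25/9 ≈ 2.7778)
Q(o, t) = -65/4 (Q(o, t) = (-5/4 + 28) - 43 = 107/4 - 43 = -65/4)
Q(-204, O) - (-7954 - 1*(-10101)) = -65/4 - (-7954 - 1*(-10101)) = -65/4 - (-7954 + 10101) = -65/4 - 1*2147 = -65/4 - 2147 = -8653/4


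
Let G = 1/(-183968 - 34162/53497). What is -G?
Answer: 53497/9841770258 ≈ 5.4357e-6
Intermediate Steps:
G = -53497/9841770258 (G = 1/(-183968 - 34162*1/53497) = 1/(-183968 - 34162/53497) = 1/(-9841770258/53497) = -53497/9841770258 ≈ -5.4357e-6)
-G = -1*(-53497/9841770258) = 53497/9841770258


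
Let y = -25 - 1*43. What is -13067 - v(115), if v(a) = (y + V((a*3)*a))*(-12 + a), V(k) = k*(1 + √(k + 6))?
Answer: -4092588 - 12259575*√4409 ≈ -8.1813e+8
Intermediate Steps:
y = -68 (y = -25 - 43 = -68)
V(k) = k*(1 + √(6 + k))
v(a) = (-68 + 3*a²*(1 + √(6 + 3*a²)))*(-12 + a) (v(a) = (-68 + ((a*3)*a)*(1 + √(6 + (a*3)*a)))*(-12 + a) = (-68 + ((3*a)*a)*(1 + √(6 + (3*a)*a)))*(-12 + a) = (-68 + (3*a²)*(1 + √(6 + 3*a²)))*(-12 + a) = (-68 + 3*a²*(1 + √(6 + 3*a²)))*(-12 + a))
-13067 - v(115) = -13067 - (816 - 68*115 + 115²*(-36 - 36*√(6 + 3*115²)) + 115³*(3 + 3*√(6 + 3*115²))) = -13067 - (816 - 7820 + 13225*(-36 - 36*√(6 + 3*13225)) + 1520875*(3 + 3*√(6 + 3*13225))) = -13067 - (816 - 7820 + 13225*(-36 - 36*√(6 + 39675)) + 1520875*(3 + 3*√(6 + 39675))) = -13067 - (816 - 7820 + 13225*(-36 - 108*√4409) + 1520875*(3 + 3*√39681)) = -13067 - (816 - 7820 + 13225*(-36 - 108*√4409) + 1520875*(3 + 3*(3*√4409))) = -13067 - (816 - 7820 + 13225*(-36 - 108*√4409) + 1520875*(3 + 9*√4409)) = -13067 - (816 - 7820 + (-476100 - 1428300*√4409) + (4562625 + 13687875*√4409)) = -13067 - (4079521 + 12259575*√4409) = -13067 + (-4079521 - 12259575*√4409) = -4092588 - 12259575*√4409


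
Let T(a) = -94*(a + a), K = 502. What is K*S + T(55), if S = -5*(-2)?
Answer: -5320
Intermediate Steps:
S = 10
T(a) = -188*a
K*S + T(55) = 502*10 - 188*55 = 5020 - 10340 = -5320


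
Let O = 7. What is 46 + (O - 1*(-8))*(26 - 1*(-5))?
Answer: 511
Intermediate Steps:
46 + (O - 1*(-8))*(26 - 1*(-5)) = 46 + (7 - 1*(-8))*(26 - 1*(-5)) = 46 + (7 + 8)*(26 + 5) = 46 + 15*31 = 46 + 465 = 511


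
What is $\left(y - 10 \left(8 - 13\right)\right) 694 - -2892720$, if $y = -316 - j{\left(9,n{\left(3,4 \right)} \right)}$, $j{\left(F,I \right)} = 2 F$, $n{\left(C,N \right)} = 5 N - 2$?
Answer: $2695624$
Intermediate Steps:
$n{\left(C,N \right)} = -2 + 5 N$
$y = -334$ ($y = -316 - 2 \cdot 9 = -316 - 18 = -334$)
$\left(y - 10 \left(8 - 13\right)\right) 694 - -2892720 = \left(-334 - 10 \left(8 - 13\right)\right) 694 - -2892720 = \left(-334 - -50\right) 694 + 2892720 = \left(-334 + 50\right) 694 + 2892720 = \left(-284\right) 694 + 2892720 = -197096 + 2892720 = 2695624$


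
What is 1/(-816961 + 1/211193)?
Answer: -211193/172536444472 ≈ -1.2240e-6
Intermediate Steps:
1/(-816961 + 1/211193) = 1/(-172536444472/211193) = -211193/172536444472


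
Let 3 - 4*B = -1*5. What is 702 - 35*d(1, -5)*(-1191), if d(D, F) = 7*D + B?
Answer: 375867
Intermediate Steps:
B = 2 (B = 3/4 - (-1)*5/4 = 3/4 - 1/4*(-5) = 3/4 + 5/4 = 2)
d(D, F) = 2 + 7*D (d(D, F) = 7*D + 2 = 2 + 7*D)
702 - 35*d(1, -5)*(-1191) = 702 - 35*(2 + 7*1)*(-1191) = 702 - 35*(2 + 7)*(-1191) = 702 - 35*9*(-1191) = 702 - 315*(-1191) = 702 + 375165 = 375867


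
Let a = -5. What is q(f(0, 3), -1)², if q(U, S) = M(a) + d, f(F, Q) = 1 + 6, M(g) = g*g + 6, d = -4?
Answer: 729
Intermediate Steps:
M(g) = 6 + g² (M(g) = g² + 6 = 6 + g²)
f(F, Q) = 7
q(U, S) = 27 (q(U, S) = (6 + (-5)²) - 4 = (6 + 25) - 4 = 31 - 4 = 27)
q(f(0, 3), -1)² = 27² = 729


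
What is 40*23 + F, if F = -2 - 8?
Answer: 910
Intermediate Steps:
F = -10
40*23 + F = 40*23 - 10 = 920 - 10 = 910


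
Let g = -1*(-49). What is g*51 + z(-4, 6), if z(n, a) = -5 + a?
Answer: 2500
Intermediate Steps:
g = 49
g*51 + z(-4, 6) = 49*51 + (-5 + 6) = 2499 + 1 = 2500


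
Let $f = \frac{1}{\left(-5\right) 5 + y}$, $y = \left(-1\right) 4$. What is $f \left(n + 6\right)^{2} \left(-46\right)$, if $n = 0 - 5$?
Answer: $\frac{46}{29} \approx 1.5862$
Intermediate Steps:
$y = -4$
$n = -5$
$f = - \frac{1}{29}$ ($f = \frac{1}{\left(-5\right) 5 - 4} = \frac{1}{-25 - 4} = \frac{1}{-29} = - \frac{1}{29} \approx -0.034483$)
$f \left(n + 6\right)^{2} \left(-46\right) = - \frac{\left(-5 + 6\right)^{2}}{29} \left(-46\right) = - \frac{1^{2}}{29} \left(-46\right) = \left(- \frac{1}{29}\right) 1 \left(-46\right) = \left(- \frac{1}{29}\right) \left(-46\right) = \frac{46}{29}$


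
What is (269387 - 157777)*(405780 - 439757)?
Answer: -3792172970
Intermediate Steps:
(269387 - 157777)*(405780 - 439757) = 111610*(-33977) = -3792172970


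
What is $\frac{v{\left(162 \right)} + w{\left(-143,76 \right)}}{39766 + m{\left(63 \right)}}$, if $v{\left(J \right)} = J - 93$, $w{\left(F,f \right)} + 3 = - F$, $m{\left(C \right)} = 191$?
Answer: $\frac{11}{2103} \approx 0.0052306$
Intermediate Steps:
$w{\left(F,f \right)} = -3 - F$
$v{\left(J \right)} = -93 + J$ ($v{\left(J \right)} = J - 93 = -93 + J$)
$\frac{v{\left(162 \right)} + w{\left(-143,76 \right)}}{39766 + m{\left(63 \right)}} = \frac{\left(-93 + 162\right) - -140}{39766 + 191} = \frac{69 + \left(-3 + 143\right)}{39957} = \left(69 + 140\right) \frac{1}{39957} = 209 \cdot \frac{1}{39957} = \frac{11}{2103}$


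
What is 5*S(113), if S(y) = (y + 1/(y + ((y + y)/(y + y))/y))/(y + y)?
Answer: 12771/5108 ≈ 2.5002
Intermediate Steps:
S(y) = (y + 1/(y + 1/y))/(2*y) (S(y) = (y + 1/(y + ((2*y)/((2*y)))/y))/((2*y)) = (y + 1/(y + ((2*y)*(1/(2*y)))/y))*(1/(2*y)) = (y + 1/(y + 1/y))*(1/(2*y)) = (y + 1/(y + 1/y))/(2*y))
5*S(113) = 5*((2 + 113²)/(2*(1 + 113²))) = 5*((2 + 12769)/(2*(1 + 12769))) = 5*((½)*12771/12770) = 5*((½)*(1/12770)*12771) = 5*(12771/25540) = 12771/5108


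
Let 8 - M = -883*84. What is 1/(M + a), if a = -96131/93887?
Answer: 93887/6964441529 ≈ 1.3481e-5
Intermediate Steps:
M = 74180 (M = 8 - (-883)*84 = 8 - 1*(-74172) = 8 + 74172 = 74180)
a = -96131/93887 (a = -96131*1/93887 = -96131/93887 ≈ -1.0239)
1/(M + a) = 1/(74180 - 96131/93887) = 1/(6964441529/93887) = 93887/6964441529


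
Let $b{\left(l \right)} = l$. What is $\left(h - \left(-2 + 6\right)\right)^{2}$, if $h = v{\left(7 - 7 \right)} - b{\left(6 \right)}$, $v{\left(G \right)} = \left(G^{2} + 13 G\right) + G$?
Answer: $100$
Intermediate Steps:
$v{\left(G \right)} = G^{2} + 14 G$
$h = -6$ ($h = \left(7 - 7\right) \left(14 + \left(7 - 7\right)\right) - 6 = 0 \left(14 + 0\right) - 6 = 0 \cdot 14 - 6 = 0 - 6 = -6$)
$\left(h - \left(-2 + 6\right)\right)^{2} = \left(-6 - \left(-2 + 6\right)\right)^{2} = \left(-6 - 4\right)^{2} = \left(-10\right)^{2} = 100$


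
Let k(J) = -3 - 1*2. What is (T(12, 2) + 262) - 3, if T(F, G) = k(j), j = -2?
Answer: 254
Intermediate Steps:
k(J) = -5 (k(J) = -3 - 2 = -5)
T(F, G) = -5
(T(12, 2) + 262) - 3 = (-5 + 262) - 3 = 257 - 3 = 254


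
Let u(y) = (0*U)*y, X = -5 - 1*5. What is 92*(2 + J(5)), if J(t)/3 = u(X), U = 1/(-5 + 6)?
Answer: 184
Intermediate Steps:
X = -10 (X = -5 - 5 = -10)
U = 1 (U = 1/1 = 1)
u(y) = 0 (u(y) = (0*1)*y = 0*y = 0)
J(t) = 0 (J(t) = 3*0 = 0)
92*(2 + J(5)) = 92*(2 + 0) = 92*2 = 184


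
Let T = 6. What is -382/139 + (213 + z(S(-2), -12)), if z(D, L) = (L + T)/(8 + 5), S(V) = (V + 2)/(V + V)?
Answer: 379091/1807 ≈ 209.79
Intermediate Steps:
S(V) = (2 + V)/(2*V) (S(V) = (2 + V)/((2*V)) = (2 + V)*(1/(2*V)) = (2 + V)/(2*V))
z(D, L) = 6/13 + L/13 (z(D, L) = (L + 6)/(8 + 5) = (6 + L)/13 = (6 + L)*(1/13) = 6/13 + L/13)
-382/139 + (213 + z(S(-2), -12)) = -382/139 + (213 + (6/13 + (1/13)*(-12))) = (1/139)*(-382) + (213 + (6/13 - 12/13)) = -382/139 + (213 - 6/13) = -382/139 + 2763/13 = 379091/1807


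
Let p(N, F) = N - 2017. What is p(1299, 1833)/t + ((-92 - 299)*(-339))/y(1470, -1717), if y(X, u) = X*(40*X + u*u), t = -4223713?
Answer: 1244499999459/6223115717839930 ≈ 0.00019998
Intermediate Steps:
y(X, u) = X*(u**2 + 40*X) (y(X, u) = X*(40*X + u**2) = X*(u**2 + 40*X))
p(N, F) = -2017 + N
p(1299, 1833)/t + ((-92 - 299)*(-339))/y(1470, -1717) = (-2017 + 1299)/(-4223713) + ((-92 - 299)*(-339))/((1470*((-1717)**2 + 40*1470))) = -718*(-1/4223713) + (-391*(-339))/((1470*(2948089 + 58800))) = 718/4223713 + 132549/((1470*3006889)) = 718/4223713 + 132549/4420126830 = 718/4223713 + 132549*(1/4420126830) = 718/4223713 + 44183/1473375610 = 1244499999459/6223115717839930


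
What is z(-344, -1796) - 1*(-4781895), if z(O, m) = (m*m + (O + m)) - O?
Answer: 8005715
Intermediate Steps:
z(O, m) = m + m**2 (z(O, m) = (m**2 + (O + m)) - O = (O + m + m**2) - O = m + m**2)
z(-344, -1796) - 1*(-4781895) = -1796*(1 - 1796) - 1*(-4781895) = -1796*(-1795) + 4781895 = 3223820 + 4781895 = 8005715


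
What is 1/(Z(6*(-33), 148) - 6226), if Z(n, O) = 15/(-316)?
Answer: -316/1967431 ≈ -0.00016062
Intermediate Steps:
Z(n, O) = -15/316 (Z(n, O) = 15*(-1/316) = -15/316)
1/(Z(6*(-33), 148) - 6226) = 1/(-15/316 - 6226) = 1/(-1967431/316) = -316/1967431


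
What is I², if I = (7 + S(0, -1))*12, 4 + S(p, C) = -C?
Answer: 2304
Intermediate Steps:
S(p, C) = -4 - C
I = 48 (I = (7 + (-4 - 1*(-1)))*12 = (7 + (-4 + 1))*12 = (7 - 3)*12 = 4*12 = 48)
I² = 48² = 2304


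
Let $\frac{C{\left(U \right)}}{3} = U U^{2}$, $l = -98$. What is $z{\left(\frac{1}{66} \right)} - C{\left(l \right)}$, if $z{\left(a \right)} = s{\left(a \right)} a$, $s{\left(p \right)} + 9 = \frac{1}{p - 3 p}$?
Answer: $\frac{31059329}{11} \approx 2.8236 \cdot 10^{6}$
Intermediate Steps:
$s{\left(p \right)} = -9 - \frac{1}{2 p}$ ($s{\left(p \right)} = -9 + \frac{1}{p - 3 p} = -9 + \frac{1}{\left(-2\right) p} = -9 - \frac{1}{2 p}$)
$C{\left(U \right)} = 3 U^{3}$ ($C{\left(U \right)} = 3 U U^{2} = 3 U^{3}$)
$z{\left(a \right)} = a \left(-9 - \frac{1}{2 a}\right)$ ($z{\left(a \right)} = \left(-9 - \frac{1}{2 a}\right) a = a \left(-9 - \frac{1}{2 a}\right)$)
$z{\left(\frac{1}{66} \right)} - C{\left(l \right)} = \left(- \frac{1}{2} - \frac{9}{66}\right) - 3 \left(-98\right)^{3} = \left(- \frac{1}{2} - \frac{3}{22}\right) - 3 \left(-941192\right) = \left(- \frac{1}{2} - \frac{3}{22}\right) - -2823576 = - \frac{7}{11} + 2823576 = \frac{31059329}{11}$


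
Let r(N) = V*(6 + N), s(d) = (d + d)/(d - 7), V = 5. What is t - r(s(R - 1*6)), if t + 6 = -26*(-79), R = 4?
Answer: 18142/9 ≈ 2015.8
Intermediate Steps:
t = 2048 (t = -6 - 26*(-79) = -6 + 2054 = 2048)
s(d) = 2*d/(-7 + d) (s(d) = (2*d)/(-7 + d) = 2*d/(-7 + d))
r(N) = 30 + 5*N (r(N) = 5*(6 + N) = 30 + 5*N)
t - r(s(R - 1*6)) = 2048 - (30 + 5*(2*(4 - 1*6)/(-7 + (4 - 1*6)))) = 2048 - (30 + 5*(2*(4 - 6)/(-7 + (4 - 6)))) = 2048 - (30 + 5*(2*(-2)/(-7 - 2))) = 2048 - (30 + 5*(2*(-2)/(-9))) = 2048 - (30 + 5*(2*(-2)*(-⅑))) = 2048 - (30 + 5*(4/9)) = 2048 - (30 + 20/9) = 2048 - 1*290/9 = 2048 - 290/9 = 18142/9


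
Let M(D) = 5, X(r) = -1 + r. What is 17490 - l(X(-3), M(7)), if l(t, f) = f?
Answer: 17485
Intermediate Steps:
17490 - l(X(-3), M(7)) = 17490 - 1*5 = 17490 - 5 = 17485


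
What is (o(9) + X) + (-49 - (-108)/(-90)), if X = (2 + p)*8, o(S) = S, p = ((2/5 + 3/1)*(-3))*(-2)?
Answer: 138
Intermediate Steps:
p = 102/5 (p = ((2*(⅕) + 3*1)*(-3))*(-2) = ((⅖ + 3)*(-3))*(-2) = ((17/5)*(-3))*(-2) = -51/5*(-2) = 102/5 ≈ 20.400)
X = 896/5 (X = (2 + 102/5)*8 = (112/5)*8 = 896/5 ≈ 179.20)
(o(9) + X) + (-49 - (-108)/(-90)) = (9 + 896/5) + (-49 - (-108)/(-90)) = 941/5 + (-49 - (-108)*(-1)/90) = 941/5 + (-49 - 1*6/5) = 941/5 + (-49 - 6/5) = 941/5 - 251/5 = 138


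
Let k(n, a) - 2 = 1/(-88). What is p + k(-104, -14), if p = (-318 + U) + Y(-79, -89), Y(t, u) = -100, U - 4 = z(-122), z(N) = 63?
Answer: -30713/88 ≈ -349.01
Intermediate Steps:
U = 67 (U = 4 + 63 = 67)
p = -351 (p = (-318 + 67) - 100 = -251 - 100 = -351)
k(n, a) = 175/88 (k(n, a) = 2 + 1/(-88) = 2 - 1/88 = 175/88)
p + k(-104, -14) = -351 + 175/88 = -30713/88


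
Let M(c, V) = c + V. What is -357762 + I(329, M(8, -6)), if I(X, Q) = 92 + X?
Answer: -357341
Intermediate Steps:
M(c, V) = V + c
-357762 + I(329, M(8, -6)) = -357762 + (92 + 329) = -357762 + 421 = -357341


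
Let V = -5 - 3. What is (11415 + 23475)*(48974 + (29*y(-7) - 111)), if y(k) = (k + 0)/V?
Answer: 6822861615/4 ≈ 1.7057e+9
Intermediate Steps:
V = -8
y(k) = -k/8 (y(k) = (k + 0)/(-8) = k*(-⅛) = -k/8)
(11415 + 23475)*(48974 + (29*y(-7) - 111)) = (11415 + 23475)*(48974 + (29*(-⅛*(-7)) - 111)) = 34890*(48974 + (29*(7/8) - 111)) = 34890*(48974 + (203/8 - 111)) = 34890*(48974 - 685/8) = 34890*(391107/8) = 6822861615/4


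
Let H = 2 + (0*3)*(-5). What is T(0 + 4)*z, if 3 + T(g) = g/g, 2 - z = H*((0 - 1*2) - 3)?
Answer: -24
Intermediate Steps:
H = 2 (H = 2 + 0*(-5) = 2 + 0 = 2)
z = 12 (z = 2 - 2*((0 - 1*2) - 3) = 2 - 2*((0 - 2) - 3) = 2 - 2*(-2 - 3) = 2 - 2*(-5) = 2 - 1*(-10) = 2 + 10 = 12)
T(g) = -2 (T(g) = -3 + g/g = -3 + 1 = -2)
T(0 + 4)*z = -2*12 = -24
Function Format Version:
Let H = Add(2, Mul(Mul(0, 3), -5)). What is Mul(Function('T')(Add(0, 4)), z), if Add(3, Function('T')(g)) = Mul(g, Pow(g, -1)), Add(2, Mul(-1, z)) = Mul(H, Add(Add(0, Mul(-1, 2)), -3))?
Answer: -24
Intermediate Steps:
H = 2 (H = Add(2, Mul(0, -5)) = Add(2, 0) = 2)
z = 12 (z = Add(2, Mul(-1, Mul(2, Add(Add(0, Mul(-1, 2)), -3)))) = Add(2, Mul(-1, Mul(2, Add(Add(0, -2), -3)))) = Add(2, Mul(-1, Mul(2, Add(-2, -3)))) = Add(2, Mul(-1, Mul(2, -5))) = Add(2, Mul(-1, -10)) = Add(2, 10) = 12)
Function('T')(g) = -2 (Function('T')(g) = Add(-3, Mul(g, Pow(g, -1))) = Add(-3, 1) = -2)
Mul(Function('T')(Add(0, 4)), z) = Mul(-2, 12) = -24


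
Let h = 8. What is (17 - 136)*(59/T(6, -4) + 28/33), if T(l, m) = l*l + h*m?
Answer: -245021/132 ≈ -1856.2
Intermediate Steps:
T(l, m) = l**2 + 8*m (T(l, m) = l*l + 8*m = l**2 + 8*m)
(17 - 136)*(59/T(6, -4) + 28/33) = (17 - 136)*(59/(6**2 + 8*(-4)) + 28/33) = -119*(59/(36 - 32) + 28*(1/33)) = -119*(59/4 + 28/33) = -119*2059/132 = -245021/132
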